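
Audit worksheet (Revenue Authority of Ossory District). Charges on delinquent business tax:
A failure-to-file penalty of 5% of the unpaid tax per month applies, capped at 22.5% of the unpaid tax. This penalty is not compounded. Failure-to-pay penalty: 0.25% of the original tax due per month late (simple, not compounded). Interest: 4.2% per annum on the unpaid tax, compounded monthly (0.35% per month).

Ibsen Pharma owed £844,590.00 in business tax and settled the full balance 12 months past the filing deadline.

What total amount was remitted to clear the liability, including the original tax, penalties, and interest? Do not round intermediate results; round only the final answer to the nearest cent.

£1,096,124.11

Failure-to-file: 12 × 5% × £844,590.00 = £506,754.00, capped at 22.5% × £844,590.00 = £190,032.75
Failure-to-pay penalty: 12 × 0.25% × £844,590.00 = £25,337.70
Interest: £844,590.00 × ((1 + 0.0035)^12 − 1) = £844,590.00 × 0.0428180… = £36,163.6607…
Total = £844,590.00 + £215,370.4500 + £36,163.6607… = £1,096,124.11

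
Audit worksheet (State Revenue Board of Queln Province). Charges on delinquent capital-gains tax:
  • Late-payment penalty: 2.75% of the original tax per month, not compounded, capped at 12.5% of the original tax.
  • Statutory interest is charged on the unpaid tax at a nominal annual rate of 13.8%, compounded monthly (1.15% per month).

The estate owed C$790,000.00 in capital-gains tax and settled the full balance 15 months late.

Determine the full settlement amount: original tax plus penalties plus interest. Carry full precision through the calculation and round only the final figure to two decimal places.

C$1,036,561.16

Penalty (uncapped): 15 × 2.75% × C$790,000.00 = C$325,875.00; cap = 12.5% × C$790,000.00 = C$98,750.00 → penalty = C$98,750.00
Interest: C$790,000.00 × ((1 + 0.0115)^15 − 1) = C$790,000.00 × 0.1871027… = C$147,811.1629…
Total = C$790,000.00 + C$98,750.0000 + C$147,811.1629… = C$1,036,561.16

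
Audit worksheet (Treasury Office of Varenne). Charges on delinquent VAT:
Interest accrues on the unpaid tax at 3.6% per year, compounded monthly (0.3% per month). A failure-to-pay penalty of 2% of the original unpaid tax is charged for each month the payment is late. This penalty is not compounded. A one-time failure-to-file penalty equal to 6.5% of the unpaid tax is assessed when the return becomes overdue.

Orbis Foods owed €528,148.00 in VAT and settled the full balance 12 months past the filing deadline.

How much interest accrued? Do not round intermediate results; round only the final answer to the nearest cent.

€19,330.21

Interest: €528,148.00 × ((1 + 0.003)^12 − 1) = €528,148.00 × 0.0366000… = €19,330.2064…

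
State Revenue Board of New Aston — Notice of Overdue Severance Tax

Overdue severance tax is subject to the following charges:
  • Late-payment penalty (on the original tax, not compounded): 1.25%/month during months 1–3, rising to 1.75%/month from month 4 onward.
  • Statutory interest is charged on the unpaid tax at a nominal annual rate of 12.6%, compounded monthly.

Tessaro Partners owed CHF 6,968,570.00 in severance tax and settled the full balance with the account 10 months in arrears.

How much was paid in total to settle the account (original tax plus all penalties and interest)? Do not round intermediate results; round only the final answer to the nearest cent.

CHF 8,850,799.92

Penalty, months 1–3: 3 × 1.25% × CHF 6,968,570.00 = CHF 261,321.38…
Penalty, months 4–10: 7 × 1.75% × CHF 6,968,570.00 = CHF 853,649.83…
Interest (12.6%/yr ÷ 12 = 1.05%/month): CHF 6,968,570.00 × ((1 + 0.0105)^10 − 1) = CHF 767,258.7206…
Total = CHF 6,968,570.00 + CHF 1,114,971.2000 + CHF 767,258.7206… = CHF 8,850,799.92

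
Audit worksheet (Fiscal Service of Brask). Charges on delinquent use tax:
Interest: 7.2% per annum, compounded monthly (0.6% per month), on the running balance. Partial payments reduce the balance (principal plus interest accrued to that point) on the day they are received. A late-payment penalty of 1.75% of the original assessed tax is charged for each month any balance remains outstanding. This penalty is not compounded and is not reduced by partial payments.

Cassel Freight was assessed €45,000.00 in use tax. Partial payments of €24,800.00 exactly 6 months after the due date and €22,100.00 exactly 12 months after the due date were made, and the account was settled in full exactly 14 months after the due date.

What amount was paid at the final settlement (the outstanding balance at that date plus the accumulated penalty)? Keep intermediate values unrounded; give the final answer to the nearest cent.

Balance at month 6: €45,000.0000 × (1 + 0.006)^6 = €46,644.4953…
After €24,800.00 payment: €46,644.4953… − €24,800.00 = €21,844.4953…
Balance at month 12: €21,844.4953… × (1 + 0.006)^6 = €22,642.7879…
After €22,100.00 payment: €22,642.7879… − €22,100.00 = €542.7879…
Balance at month 14: €542.7879… × (1 + 0.006)^2 = €549.3209…
Penalty: 14 × 1.75% × €45,000.00 = €11,025.00
Final settlement = outstanding balance + penalty = €549.3209… + €11,025.00 = €11,574.32

€11,574.32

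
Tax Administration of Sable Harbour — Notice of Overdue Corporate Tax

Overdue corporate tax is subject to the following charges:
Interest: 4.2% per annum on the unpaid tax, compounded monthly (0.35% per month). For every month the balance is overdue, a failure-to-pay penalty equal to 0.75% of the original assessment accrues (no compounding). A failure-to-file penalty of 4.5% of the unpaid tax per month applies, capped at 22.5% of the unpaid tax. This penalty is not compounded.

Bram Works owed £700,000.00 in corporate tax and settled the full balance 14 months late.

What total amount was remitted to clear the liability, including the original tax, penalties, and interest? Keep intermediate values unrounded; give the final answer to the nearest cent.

£966,091.36

Failure-to-file: 14 × 4.5% × £700,000.00 = £441,000.00, capped at 22.5% × £700,000.00 = £157,500.00
Failure-to-pay penalty = 0.75% × £700,000.00 × 14 mo = £73,500.00
Interest: £700,000.00 × ((1 + 0.0035)^14 − 1) = £700,000.00 × 0.0501305… = £35,091.3554…
Total = £700,000.00 + £231,000.0000 + £35,091.3554… = £966,091.36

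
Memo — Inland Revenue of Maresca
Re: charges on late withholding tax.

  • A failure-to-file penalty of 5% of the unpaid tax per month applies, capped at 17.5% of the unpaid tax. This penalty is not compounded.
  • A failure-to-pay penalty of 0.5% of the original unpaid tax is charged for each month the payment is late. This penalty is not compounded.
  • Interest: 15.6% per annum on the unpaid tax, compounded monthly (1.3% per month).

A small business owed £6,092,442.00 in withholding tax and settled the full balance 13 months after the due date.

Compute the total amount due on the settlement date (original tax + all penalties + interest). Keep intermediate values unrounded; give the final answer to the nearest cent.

£8,668,516.86

Failure-to-file: 13 × 5% × £6,092,442.00 = £3,960,087.30, capped at 17.5% × £6,092,442.00 = £1,066,177.35
Failure-to-pay penalty: 13 × 0.5% × £6,092,442.00 = £396,008.73
Interest: £6,092,442.00 × ((1 + 0.013)^13 − 1) = £6,092,442.00 × 0.1828312… = £1,113,888.7825…
Total = £6,092,442.00 + £1,462,186.0800 + £1,113,888.7825… = £8,668,516.86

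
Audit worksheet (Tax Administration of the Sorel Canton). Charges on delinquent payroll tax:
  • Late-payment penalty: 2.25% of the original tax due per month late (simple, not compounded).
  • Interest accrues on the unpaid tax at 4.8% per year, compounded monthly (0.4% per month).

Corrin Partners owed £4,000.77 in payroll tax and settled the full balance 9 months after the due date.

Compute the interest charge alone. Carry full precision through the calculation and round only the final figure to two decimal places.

£146.35

Interest: £4,000.77 × ((1 + 0.004)^9 − 1) = £4,000.77 × 0.0365814… = £146.3538…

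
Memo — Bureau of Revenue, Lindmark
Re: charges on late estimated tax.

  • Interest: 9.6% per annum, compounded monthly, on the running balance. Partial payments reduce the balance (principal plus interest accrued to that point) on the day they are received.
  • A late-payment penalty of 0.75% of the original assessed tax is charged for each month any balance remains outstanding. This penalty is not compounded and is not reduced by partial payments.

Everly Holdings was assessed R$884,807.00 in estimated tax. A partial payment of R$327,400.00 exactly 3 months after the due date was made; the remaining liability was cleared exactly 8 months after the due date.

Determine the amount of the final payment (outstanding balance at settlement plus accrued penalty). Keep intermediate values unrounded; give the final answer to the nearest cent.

R$655,427.05

Monthly rate = 9.6% ÷ 12 = 0.8%
Balance at month 3: R$884,807.0000 × (1 + 0.008)^3 = R$906,212.7040…
After R$327,400.00 payment: R$906,212.7040… − R$327,400.00 = R$578,812.7040…
Balance at month 8: R$578,812.7040… × (1 + 0.008)^5 = R$602,338.6276…
Penalty: 8 × 0.75% × R$884,807.00 = R$53,088.42
Final settlement = outstanding balance + penalty = R$602,338.6276… + R$53,088.42 = R$655,427.05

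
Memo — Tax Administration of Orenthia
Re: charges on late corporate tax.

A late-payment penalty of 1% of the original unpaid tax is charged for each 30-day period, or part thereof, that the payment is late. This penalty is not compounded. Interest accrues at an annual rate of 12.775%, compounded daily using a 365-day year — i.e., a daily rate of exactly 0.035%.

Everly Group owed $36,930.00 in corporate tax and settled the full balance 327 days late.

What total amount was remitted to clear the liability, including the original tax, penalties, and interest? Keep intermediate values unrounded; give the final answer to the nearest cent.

Penalty periods: ⌈327/30⌉ = 11; penalty = 11 × 1% × $36,930.00 = $4,062.30
Interest: $36,930.00 × ((1 + 0.00035)^327 − 1) = $36,930.00 × 0.12123412… = $4,477.1762…
Total = $36,930.00 + $4,062.3000 + $4,477.1762… = $45,469.48

$45,469.48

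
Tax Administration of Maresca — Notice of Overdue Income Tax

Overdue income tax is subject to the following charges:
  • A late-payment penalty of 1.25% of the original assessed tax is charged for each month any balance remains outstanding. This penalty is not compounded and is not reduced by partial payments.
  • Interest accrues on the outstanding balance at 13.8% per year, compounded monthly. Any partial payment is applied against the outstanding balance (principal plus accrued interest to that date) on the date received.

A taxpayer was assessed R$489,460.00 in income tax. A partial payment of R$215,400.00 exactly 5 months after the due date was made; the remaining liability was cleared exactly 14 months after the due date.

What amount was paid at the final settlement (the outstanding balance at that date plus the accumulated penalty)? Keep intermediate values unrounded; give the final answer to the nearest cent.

R$421,341.41

Monthly rate = 13.8% ÷ 12 = 1.15%
Balance at month 5: R$489,460.0000 × (1 + 0.0115)^5 = R$518,258.7478…
After R$215,400.00 payment: R$518,258.7478… − R$215,400.00 = R$302,858.7478…
Balance at month 14: R$302,858.7478… × (1 + 0.0115)^9 = R$335,685.9051…
Penalty: 14 × 1.25% × R$489,460.00 = R$85,655.50
Final settlement = outstanding balance + penalty = R$335,685.9051… + R$85,655.50 = R$421,341.41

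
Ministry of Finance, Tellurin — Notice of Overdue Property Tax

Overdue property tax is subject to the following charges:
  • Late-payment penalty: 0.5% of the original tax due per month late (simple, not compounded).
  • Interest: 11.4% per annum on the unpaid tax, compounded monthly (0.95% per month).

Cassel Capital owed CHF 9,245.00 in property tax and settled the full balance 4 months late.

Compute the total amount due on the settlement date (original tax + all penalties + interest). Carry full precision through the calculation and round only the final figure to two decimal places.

Late-payment penalty: 4 × 0.5% × CHF 9,245.00 = CHF 184.90
Interest: CHF 9,245.00 × ((1 + 0.0095)^4 − 1) = CHF 9,245.00 × 0.0385449… = CHF 356.3479…
Total = CHF 9,245.00 + CHF 184.9000 + CHF 356.3479… = CHF 9,786.25

CHF 9,786.25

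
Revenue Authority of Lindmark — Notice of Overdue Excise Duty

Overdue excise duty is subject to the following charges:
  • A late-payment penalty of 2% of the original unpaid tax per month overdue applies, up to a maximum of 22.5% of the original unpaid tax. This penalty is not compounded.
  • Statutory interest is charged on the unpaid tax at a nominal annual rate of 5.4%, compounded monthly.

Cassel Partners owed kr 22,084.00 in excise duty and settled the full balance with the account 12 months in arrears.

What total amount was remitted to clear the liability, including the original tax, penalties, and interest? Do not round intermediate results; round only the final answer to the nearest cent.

Penalty (uncapped): 12 × 2% × kr 22,084.00 = kr 5,300.16; cap = 22.5% × kr 22,084.00 = kr 4,968.90 → penalty = kr 4,968.90
Interest (5.4%/yr ÷ 12 = 0.45%/month): kr 22,084.00 × ((1 + 0.0045)^12 − 1) = kr 1,222.4985…
Total = kr 22,084.00 + kr 4,968.9000 + kr 1,222.4985… = kr 28,275.40

kr 28,275.40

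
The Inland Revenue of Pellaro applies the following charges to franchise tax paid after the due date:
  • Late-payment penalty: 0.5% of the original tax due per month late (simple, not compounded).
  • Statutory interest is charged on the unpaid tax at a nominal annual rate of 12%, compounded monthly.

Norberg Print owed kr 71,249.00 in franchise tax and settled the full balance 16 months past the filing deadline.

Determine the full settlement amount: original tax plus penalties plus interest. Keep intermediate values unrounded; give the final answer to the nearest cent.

kr 89,244.98

Late-payment penalty = 0.5% × kr 71,249.00 × 16 mo = kr 5,699.92
Interest (12%/yr ÷ 12 = 1%/month): kr 71,249.00 × ((1 + 0.01)^16 − 1) = kr 12,296.0559…
Total = kr 71,249.00 + kr 5,699.9200 + kr 12,296.0559… = kr 89,244.98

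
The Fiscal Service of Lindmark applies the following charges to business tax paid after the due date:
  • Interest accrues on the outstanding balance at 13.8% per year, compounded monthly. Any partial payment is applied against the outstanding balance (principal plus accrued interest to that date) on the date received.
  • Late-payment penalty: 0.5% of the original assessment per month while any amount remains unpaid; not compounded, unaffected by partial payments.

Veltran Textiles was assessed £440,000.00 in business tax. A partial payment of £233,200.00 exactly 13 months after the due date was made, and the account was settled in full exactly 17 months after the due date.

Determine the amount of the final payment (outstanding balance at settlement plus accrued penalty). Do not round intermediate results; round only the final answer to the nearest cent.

£327,694.09

Monthly rate = 13.8% ÷ 12 = 1.15%
Balance at month 13: £440,000.0000 × (1 + 0.0115)^13 = £510,515.8249…
After £233,200.00 payment: £510,515.8249… − £233,200.00 = £277,315.8249…
Balance at month 17: £277,315.8249… × (1 + 0.0115)^4 = £290,294.0949…
Penalty: 17 × 0.5% × £440,000.00 = £37,400.00
Final settlement = outstanding balance + penalty = £290,294.0949… + £37,400.00 = £327,694.09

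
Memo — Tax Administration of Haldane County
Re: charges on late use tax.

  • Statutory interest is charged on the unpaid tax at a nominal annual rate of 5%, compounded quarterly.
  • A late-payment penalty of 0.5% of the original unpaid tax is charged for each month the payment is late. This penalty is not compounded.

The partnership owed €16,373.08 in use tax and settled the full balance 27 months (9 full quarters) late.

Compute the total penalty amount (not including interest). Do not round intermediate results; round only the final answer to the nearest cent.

€2,210.37

Late-payment penalty = 0.5% × €16,373.08 × 27 mo = €2,210.37…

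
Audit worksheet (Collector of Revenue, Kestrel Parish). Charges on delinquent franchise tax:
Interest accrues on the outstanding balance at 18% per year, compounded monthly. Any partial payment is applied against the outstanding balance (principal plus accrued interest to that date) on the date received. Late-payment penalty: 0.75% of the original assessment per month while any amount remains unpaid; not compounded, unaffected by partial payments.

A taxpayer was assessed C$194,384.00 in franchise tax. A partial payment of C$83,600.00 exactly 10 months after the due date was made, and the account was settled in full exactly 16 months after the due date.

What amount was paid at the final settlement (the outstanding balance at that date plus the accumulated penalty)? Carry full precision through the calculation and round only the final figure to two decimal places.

C$178,584.71

Monthly rate = 18% ÷ 12 = 1.5%
Balance at month 10: C$194,384.0000 × (1 + 0.015)^10 = C$225,590.5677…
After C$83,600.00 payment: C$225,590.5677… − C$83,600.00 = C$141,990.5677…
Balance at month 16: C$141,990.5677… × (1 + 0.015)^6 = C$155,258.6298…
Penalty: 16 × 0.75% × C$194,384.00 = C$23,326.08
Final settlement = outstanding balance + penalty = C$155,258.6298… + C$23,326.08 = C$178,584.71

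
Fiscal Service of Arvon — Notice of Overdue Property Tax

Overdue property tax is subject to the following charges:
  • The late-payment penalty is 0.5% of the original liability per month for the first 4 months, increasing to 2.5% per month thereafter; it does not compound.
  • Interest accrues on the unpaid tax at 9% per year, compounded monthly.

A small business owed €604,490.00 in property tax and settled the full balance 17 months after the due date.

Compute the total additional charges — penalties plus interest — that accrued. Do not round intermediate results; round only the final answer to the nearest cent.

€290,423.93

Penalty, months 1–4: 4 × 0.5% × €604,490.00 = €12,089.80
Penalty, months 5–17: 13 × 2.5% × €604,490.00 = €196,459.25
Interest (9%/yr ÷ 12 = 0.75%/month): €604,490.00 × ((1 + 0.0075)^17 − 1) = €81,874.8788…
Penalties + interest = €208,549.0500 + €81,874.8788… = €290,423.93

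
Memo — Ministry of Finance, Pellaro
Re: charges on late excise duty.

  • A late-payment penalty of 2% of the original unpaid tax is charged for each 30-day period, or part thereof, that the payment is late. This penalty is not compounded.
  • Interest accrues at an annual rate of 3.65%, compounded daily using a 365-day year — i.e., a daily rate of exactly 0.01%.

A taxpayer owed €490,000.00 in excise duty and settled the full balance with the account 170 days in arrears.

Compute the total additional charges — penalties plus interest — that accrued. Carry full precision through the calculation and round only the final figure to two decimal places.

Penalty periods: ⌈170/30⌉ = 6; penalty = 6 × 2% × €490,000.00 = €58,800.00
Interest: €490,000.00 × ((1 + 0.0001)^170 − 1) = €490,000.00 × 0.01714446… = €8,400.7843…
Penalties + interest = €58,800.0000 + €8,400.7843… = €67,200.78

€67,200.78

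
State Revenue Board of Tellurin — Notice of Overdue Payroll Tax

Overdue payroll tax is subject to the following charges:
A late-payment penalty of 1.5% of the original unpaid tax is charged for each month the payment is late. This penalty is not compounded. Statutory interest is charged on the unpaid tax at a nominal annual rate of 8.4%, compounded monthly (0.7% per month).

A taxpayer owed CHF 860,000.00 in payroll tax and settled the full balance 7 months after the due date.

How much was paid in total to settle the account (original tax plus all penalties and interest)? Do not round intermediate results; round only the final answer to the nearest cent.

Late-payment penalty: 7 × 1.5% × CHF 860,000.00 = CHF 90,300.00
Interest: CHF 860,000.00 × ((1 + 0.007)^7 − 1) = CHF 860,000.00 × 0.0500411… = CHF 43,035.3369…
Total = CHF 860,000.00 + CHF 90,300.0000 + CHF 43,035.3369… = CHF 993,335.34

CHF 993,335.34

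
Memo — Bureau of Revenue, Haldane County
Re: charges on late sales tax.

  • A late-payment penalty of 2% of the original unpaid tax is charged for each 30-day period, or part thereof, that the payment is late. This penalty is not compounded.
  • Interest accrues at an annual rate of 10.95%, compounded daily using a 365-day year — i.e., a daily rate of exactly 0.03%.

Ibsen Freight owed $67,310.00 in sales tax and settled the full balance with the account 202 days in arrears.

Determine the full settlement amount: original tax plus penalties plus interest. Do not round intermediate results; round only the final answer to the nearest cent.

Penalty periods: ⌈202/30⌉ = 7; penalty = 7 × 2% × $67,310.00 = $9,423.40
Interest: $67,310.00 × ((1 + 0.0003)^202 − 1) = $67,310.00 × 0.06246418… = $4,204.4642…
Total = $67,310.00 + $9,423.4000 + $4,204.4642… = $80,937.86

$80,937.86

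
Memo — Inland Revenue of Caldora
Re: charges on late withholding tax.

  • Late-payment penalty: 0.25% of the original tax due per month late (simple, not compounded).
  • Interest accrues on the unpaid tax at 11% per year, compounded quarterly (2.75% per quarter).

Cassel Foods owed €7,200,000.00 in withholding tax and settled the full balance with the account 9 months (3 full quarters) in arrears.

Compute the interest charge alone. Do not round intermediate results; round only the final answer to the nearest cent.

€610,484.74

Interest: €7,200,000.00 × ((1 + 0.0275)^3 − 1) = €7,200,000.00 × 0.0847895… = €610,484.7375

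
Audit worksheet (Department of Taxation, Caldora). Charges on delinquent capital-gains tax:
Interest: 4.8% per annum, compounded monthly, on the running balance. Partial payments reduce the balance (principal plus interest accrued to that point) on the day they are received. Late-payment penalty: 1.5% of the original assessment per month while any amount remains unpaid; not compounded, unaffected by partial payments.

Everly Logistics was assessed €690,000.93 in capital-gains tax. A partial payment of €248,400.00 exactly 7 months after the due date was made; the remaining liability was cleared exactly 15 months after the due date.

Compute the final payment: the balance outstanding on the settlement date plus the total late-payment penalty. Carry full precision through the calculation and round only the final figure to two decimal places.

€631,369.75

Monthly rate = 4.8% ÷ 12 = 0.4%
Balance at month 7: €690,000.9300 × (1 + 0.004)^7 = €709,554.3482…
After €248,400.00 payment: €709,554.3482… − €248,400.00 = €461,154.3482…
Balance at month 15: €461,154.3482… × (1 + 0.004)^8 = €476,119.5455…
Penalty: 15 × 1.5% × €690,000.93 = €155,250.21…
Final settlement = outstanding balance + penalty = €476,119.5455… + €155,250.21… = €631,369.75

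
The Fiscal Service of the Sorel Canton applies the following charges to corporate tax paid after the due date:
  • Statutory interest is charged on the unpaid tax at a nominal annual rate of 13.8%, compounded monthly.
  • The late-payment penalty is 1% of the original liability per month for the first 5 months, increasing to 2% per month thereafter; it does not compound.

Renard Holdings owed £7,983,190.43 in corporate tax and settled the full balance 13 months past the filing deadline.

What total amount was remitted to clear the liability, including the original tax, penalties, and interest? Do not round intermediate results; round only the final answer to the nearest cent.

£10,939,072.37

Penalty, months 1–5: 5 × 1% × £7,983,190.43 = £399,159.52…
Penalty, months 6–13: 8 × 2% × £7,983,190.43 = £1,277,310.47…
Interest (13.8%/yr ÷ 12 = 1.15%/month): £7,983,190.43 × ((1 + 0.0115)^13 − 1) = £1,279,411.9520…
Total = £7,983,190.43 + £1,676,469.9903 + £1,279,411.9520… = £10,939,072.37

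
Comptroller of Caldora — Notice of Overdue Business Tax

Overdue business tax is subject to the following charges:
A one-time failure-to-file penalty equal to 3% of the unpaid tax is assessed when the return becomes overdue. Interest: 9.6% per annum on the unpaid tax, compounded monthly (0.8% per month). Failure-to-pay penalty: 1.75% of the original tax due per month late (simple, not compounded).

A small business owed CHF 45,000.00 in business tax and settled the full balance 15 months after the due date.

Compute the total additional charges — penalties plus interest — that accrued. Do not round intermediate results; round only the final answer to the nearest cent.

CHF 18,875.64

Failure-to-file penalty: 3% × CHF 45,000.00 = CHF 1,350.00
Failure-to-pay penalty = 1.75% × CHF 45,000.00 × 15 mo = CHF 11,812.50
Interest: CHF 45,000.00 × ((1 + 0.008)^15 − 1) = CHF 45,000.00 × 0.1269587… = CHF 5,713.1393…
Penalties + interest = CHF 13,162.5000 + CHF 5,713.1393… = CHF 18,875.64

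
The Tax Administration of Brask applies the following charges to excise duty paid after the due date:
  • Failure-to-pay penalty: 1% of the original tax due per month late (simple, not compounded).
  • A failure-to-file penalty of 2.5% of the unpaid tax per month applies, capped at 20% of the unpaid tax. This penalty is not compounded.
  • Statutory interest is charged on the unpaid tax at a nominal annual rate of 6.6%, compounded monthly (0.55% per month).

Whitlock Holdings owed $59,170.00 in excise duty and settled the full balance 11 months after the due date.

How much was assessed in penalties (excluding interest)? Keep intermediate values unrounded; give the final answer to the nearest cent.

Failure-to-file: 11 × 2.5% × $59,170.00 = $16,271.75, capped at 20% × $59,170.00 = $11,834.00
Failure-to-pay penalty: 11 × 1% × $59,170.00 = $6,508.70
Total penalty = $11,834.00 + $6,508.70 = $18,342.70

$18,342.70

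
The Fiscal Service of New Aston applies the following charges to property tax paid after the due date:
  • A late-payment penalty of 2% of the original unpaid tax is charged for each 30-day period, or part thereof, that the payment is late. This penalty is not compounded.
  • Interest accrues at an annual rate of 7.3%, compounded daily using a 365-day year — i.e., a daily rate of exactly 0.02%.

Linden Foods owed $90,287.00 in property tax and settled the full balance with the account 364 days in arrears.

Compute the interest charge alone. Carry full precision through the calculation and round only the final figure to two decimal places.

Interest: $90,287.00 × ((1 + 0.0002)^364 − 1) = $90,287.00 × 0.07550758… = $6,817.3532…

$6,817.35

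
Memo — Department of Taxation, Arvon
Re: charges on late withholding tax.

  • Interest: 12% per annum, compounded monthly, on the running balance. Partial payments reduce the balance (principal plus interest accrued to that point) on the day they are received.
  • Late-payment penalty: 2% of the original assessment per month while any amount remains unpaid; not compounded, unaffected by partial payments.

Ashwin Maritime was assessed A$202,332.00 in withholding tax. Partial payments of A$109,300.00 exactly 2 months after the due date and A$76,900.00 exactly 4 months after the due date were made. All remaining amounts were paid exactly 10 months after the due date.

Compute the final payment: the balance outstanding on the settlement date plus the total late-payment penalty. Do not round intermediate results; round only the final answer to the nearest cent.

A$63,979.67

Monthly rate = 12% ÷ 12 = 1%
Balance at month 2: A$202,332.0000 × (1 + 0.01)^2 = A$206,398.8732
After A$109,300.00 payment: A$206,398.8732 − A$109,300.00 = A$97,098.8732
Balance at month 4: A$97,098.8732 × (1 + 0.01)^2 = A$99,050.5606…
After A$76,900.00 payment: A$99,050.5606… − A$76,900.00 = A$22,150.5606…
Balance at month 10: A$22,150.5606… × (1 + 0.01)^6 = A$23,513.2664…
Penalty: 10 × 2% × A$202,332.00 = A$40,466.40
Final settlement = outstanding balance + penalty = A$23,513.2664… + A$40,466.40 = A$63,979.67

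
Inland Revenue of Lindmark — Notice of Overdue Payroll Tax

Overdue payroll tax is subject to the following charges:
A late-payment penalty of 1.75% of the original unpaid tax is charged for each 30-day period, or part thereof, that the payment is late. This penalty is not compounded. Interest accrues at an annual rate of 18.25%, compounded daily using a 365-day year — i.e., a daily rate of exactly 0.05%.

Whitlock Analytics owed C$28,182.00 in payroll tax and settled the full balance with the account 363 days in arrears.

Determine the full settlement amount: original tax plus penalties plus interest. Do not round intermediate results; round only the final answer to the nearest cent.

Penalty periods: ⌈363/30⌉ = 13; penalty = 13 × 1.75% × C$28,182.00 = C$6,411.41…
Interest: C$28,182.00 × ((1 + 0.0005)^363 − 1) = C$28,182.00 × 0.19896015… = C$5,607.0950…
Total = C$28,182.00 + C$6,411.4050 + C$5,607.0950… = C$40,200.50

C$40,200.50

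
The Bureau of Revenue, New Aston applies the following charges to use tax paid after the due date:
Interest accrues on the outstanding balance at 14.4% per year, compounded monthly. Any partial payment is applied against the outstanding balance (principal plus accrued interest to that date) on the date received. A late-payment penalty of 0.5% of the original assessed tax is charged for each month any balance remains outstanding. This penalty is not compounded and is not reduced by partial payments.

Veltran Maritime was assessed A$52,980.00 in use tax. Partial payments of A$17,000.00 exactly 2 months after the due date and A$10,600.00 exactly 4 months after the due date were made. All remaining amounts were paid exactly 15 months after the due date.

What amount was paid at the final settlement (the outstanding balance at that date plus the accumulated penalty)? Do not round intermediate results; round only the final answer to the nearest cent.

Monthly rate = 14.4% ÷ 12 = 1.2%
Balance at month 2: A$52,980.0000 × (1 + 0.012)^2 = A$54,259.1491…
After A$17,000.00 payment: A$54,259.1491… − A$17,000.00 = A$37,259.1491…
Balance at month 4: A$37,259.1491… × (1 + 0.012)^2 = A$38,158.7340…
After A$10,600.00 payment: A$38,158.7340… − A$10,600.00 = A$27,558.7340…
Balance at month 15: A$27,558.7340… × (1 + 0.012)^11 = A$31,422.8014…
Penalty: 15 × 0.5% × A$52,980.00 = A$3,973.50
Final settlement = outstanding balance + penalty = A$31,422.8014… + A$3,973.50 = A$35,396.30

A$35,396.30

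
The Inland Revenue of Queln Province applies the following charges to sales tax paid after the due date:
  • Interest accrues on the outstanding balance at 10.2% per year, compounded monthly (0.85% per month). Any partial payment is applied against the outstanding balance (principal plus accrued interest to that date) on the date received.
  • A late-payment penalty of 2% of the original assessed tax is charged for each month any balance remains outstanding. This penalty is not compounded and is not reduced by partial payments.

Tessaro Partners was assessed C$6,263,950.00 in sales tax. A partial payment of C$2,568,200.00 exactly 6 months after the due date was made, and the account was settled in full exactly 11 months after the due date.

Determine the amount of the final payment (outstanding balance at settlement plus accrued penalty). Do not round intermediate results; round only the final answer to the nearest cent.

C$5,574,015.48

Balance at month 6: C$6,263,950.0000 × (1 + 0.0085)^6 = C$6,590,277.4349…
After C$2,568,200.00 payment: C$6,590,277.4349… − C$2,568,200.00 = C$4,022,077.4349…
Balance at month 11: C$4,022,077.4349… × (1 + 0.0085)^5 = C$4,195,946.4826…
Penalty: 11 × 2% × C$6,263,950.00 = C$1,378,069.00
Final settlement = outstanding balance + penalty = C$4,195,946.4826… + C$1,378,069.00 = C$5,574,015.48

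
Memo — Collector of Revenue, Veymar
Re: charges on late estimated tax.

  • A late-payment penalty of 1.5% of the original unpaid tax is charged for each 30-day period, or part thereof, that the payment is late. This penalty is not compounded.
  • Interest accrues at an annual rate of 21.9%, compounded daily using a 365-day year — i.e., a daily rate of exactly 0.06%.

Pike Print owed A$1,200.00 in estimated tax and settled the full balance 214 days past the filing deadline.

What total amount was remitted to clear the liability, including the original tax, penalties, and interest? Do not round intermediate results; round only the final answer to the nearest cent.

A$1,508.36

Penalty periods: ⌈214/30⌉ = 8; penalty = 8 × 1.5% × A$1,200.00 = A$144.00
Interest: A$1,200.00 × ((1 + 0.0006)^214 − 1) = A$1,200.00 × 0.13696394… = A$164.3567…
Total = A$1,200.00 + A$144.0000 + A$164.3567… = A$1,508.36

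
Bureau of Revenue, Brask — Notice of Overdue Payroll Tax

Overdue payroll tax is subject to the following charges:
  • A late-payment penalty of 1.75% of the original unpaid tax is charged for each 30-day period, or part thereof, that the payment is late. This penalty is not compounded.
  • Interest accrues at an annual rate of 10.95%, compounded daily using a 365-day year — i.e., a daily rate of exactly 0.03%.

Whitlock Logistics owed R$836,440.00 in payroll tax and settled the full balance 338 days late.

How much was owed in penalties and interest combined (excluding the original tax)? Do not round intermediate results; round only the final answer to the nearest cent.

Penalty periods: ⌈338/30⌉ = 12; penalty = 12 × 1.75% × R$836,440.00 = R$175,652.40
Interest: R$836,440.00 × ((1 + 0.0003)^338 − 1) = R$836,440.00 × 0.10670241… = R$89,250.1648…
Penalties + interest = R$175,652.4000 + R$89,250.1648… = R$264,902.56

R$264,902.56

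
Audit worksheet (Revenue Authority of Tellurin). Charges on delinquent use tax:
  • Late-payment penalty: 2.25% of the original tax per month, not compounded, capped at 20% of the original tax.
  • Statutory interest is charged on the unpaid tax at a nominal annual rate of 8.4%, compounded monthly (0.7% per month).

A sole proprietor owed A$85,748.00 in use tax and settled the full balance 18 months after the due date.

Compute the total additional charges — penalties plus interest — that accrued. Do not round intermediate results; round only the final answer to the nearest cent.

A$28,621.34

Penalty (uncapped): 18 × 2.25% × A$85,748.00 = A$34,727.94; cap = 20% × A$85,748.00 = A$17,149.60 → penalty = A$17,149.60
Interest: A$85,748.00 × ((1 + 0.007)^18 − 1) = A$85,748.00 × 0.1337844… = A$11,471.7431…
Penalties + interest = A$17,149.6000 + A$11,471.7431… = A$28,621.34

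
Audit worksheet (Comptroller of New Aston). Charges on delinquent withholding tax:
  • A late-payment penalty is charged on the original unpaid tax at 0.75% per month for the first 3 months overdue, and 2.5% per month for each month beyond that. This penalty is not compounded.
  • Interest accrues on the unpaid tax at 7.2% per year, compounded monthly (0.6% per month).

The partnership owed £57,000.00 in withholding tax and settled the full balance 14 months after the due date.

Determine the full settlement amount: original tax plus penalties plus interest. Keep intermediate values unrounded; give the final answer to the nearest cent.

£78,936.79

Penalty, months 1–3: 3 × 0.75% × £57,000.00 = £1,282.50
Penalty, months 4–14: 11 × 2.5% × £57,000.00 = £15,675.00
Interest: £57,000.00 × ((1 + 0.006)^14 − 1) = £57,000.00 × 0.0873559… = £4,979.2884…
Total = £57,000.00 + £16,957.5000 + £4,979.2884… = £78,936.79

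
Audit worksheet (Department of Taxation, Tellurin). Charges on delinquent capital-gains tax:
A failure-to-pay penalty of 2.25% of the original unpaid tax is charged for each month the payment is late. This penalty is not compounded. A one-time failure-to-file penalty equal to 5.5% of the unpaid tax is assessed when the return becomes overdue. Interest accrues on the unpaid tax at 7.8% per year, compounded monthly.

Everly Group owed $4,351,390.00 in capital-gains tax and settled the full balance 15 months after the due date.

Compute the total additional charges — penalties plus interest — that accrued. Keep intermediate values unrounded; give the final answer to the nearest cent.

Failure-to-file penalty: 5.5% × $4,351,390.00 = $239,326.45
Failure-to-pay penalty: 15 × 2.25% × $4,351,390.00 = $1,468,594.13…
Interest (7.8%/yr ÷ 12 = 0.65%/month): $4,351,390.00 × ((1 + 0.0065)^15 − 1) = $444,118.8600…
Penalties + interest = $1,707,920.5750 + $444,118.8600… = $2,152,039.44

$2,152,039.44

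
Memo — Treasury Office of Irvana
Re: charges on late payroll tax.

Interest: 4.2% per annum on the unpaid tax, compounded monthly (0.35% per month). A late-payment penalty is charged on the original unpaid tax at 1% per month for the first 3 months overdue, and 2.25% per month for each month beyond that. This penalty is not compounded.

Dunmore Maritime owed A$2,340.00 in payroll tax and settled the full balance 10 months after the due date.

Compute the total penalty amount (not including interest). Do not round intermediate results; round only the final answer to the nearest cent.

A$438.75

Penalty, months 1–3: 3 × 1% × A$2,340.00 = A$70.20
Penalty, months 4–10: 7 × 2.25% × A$2,340.00 = A$368.55
Total penalty = A$70.20 + A$368.55 = A$438.75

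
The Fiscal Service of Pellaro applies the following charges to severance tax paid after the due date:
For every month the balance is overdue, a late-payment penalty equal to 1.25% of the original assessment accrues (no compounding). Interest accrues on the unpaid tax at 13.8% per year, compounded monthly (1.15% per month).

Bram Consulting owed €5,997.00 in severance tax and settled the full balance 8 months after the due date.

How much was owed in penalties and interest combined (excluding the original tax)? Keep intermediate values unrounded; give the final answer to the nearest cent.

Late-payment penalty: 8 × 1.25% × €5,997.00 = €599.70
Interest: €5,997.00 × ((1 + 0.0115)^8 − 1) = €5,997.00 × 0.0957894… = €574.4491…
Penalties + interest = €599.7000 + €574.4491… = €1,174.15

€1,174.15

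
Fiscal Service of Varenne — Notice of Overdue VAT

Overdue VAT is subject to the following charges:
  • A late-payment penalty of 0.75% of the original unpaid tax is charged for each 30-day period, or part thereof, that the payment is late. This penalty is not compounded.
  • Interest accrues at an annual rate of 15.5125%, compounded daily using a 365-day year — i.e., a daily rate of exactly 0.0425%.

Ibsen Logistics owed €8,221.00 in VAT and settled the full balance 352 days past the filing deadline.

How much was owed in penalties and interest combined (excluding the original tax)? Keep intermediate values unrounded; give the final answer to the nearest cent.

Penalty periods: ⌈352/30⌉ = 12; penalty = 12 × 0.75% × €8,221.00 = €739.89
Interest: €8,221.00 × ((1 + 0.000425)^352 − 1) = €8,221.00 × 0.16133269… = €1,326.3161…
Penalties + interest = €739.8900 + €1,326.3161… = €2,066.21

€2,066.21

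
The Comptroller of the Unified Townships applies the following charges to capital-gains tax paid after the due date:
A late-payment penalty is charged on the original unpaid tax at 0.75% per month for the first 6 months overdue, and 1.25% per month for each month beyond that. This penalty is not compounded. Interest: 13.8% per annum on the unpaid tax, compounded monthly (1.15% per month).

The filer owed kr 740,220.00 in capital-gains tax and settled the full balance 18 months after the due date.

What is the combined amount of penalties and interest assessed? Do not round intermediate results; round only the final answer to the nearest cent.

Penalty, months 1–6: 6 × 0.75% × kr 740,220.00 = kr 33,309.90
Penalty, months 7–18: 12 × 1.25% × kr 740,220.00 = kr 111,033.00
Interest: kr 740,220.00 × ((1 + 0.0115)^18 − 1) = kr 740,220.00 × 0.2285306… = kr 169,162.8991…
Penalties + interest = kr 144,342.9000 + kr 169,162.8991… = kr 313,505.80

kr 313,505.80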